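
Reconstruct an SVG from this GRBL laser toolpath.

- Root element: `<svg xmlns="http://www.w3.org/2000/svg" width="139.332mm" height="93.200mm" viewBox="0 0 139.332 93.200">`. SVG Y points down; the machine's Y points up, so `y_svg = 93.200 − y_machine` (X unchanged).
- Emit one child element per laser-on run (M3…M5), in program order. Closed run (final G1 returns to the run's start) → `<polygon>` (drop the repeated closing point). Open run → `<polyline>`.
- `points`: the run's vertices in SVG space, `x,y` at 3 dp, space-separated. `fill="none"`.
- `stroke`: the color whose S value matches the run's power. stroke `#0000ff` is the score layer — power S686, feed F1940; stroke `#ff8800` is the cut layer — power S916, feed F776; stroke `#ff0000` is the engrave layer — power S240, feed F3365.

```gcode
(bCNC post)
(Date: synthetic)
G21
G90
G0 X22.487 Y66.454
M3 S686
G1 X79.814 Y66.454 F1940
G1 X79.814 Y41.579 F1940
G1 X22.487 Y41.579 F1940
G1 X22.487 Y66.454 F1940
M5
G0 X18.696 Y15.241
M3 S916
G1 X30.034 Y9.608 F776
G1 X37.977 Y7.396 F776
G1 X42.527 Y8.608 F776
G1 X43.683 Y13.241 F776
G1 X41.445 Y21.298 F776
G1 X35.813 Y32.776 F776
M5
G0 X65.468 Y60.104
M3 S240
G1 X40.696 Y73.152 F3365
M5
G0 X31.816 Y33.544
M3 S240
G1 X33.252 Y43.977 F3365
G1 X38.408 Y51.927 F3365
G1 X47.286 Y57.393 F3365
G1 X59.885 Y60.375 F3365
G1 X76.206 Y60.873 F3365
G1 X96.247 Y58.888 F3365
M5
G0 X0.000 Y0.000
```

Each laser-on run becomes one SVG element. Flip Y back into SVG space with y_svg = 93.200 − y_machine.

Run 1: S686 ⇒ score layer `#0000ff`. The run returns to its start, so emit a `<polygon>` with points (Y-flipped): 22.487,26.746 79.814,26.746 79.814,51.621 22.487,51.621.

Run 2: the run's S916 means `#ff8800` (cut). The run is open, so emit a `<polyline>` with points (Y-flipped): 18.696,77.959 30.034,83.592 37.977,85.804 42.527,84.592 43.683,79.959 41.445,71.902 35.813,60.424.

Run 3: power S240 maps to stroke `#ff0000` (engrave). The run is open, so emit a `<polyline>` with points (Y-flipped): 65.468,33.096 40.696,20.048.

Run 4: S240 ⇒ engrave layer `#ff0000`. The run is open, so emit a `<polyline>` with points (Y-flipped): 31.816,59.656 33.252,49.223 38.408,41.273 47.286,35.807 59.885,32.825 76.206,32.327 96.247,34.312.

<svg xmlns="http://www.w3.org/2000/svg" width="139.332mm" height="93.200mm" viewBox="0 0 139.332 93.200">
  <polygon points="22.487,26.746 79.814,26.746 79.814,51.621 22.487,51.621" fill="none" stroke="#0000ff"/>
  <polyline points="18.696,77.959 30.034,83.592 37.977,85.804 42.527,84.592 43.683,79.959 41.445,71.902 35.813,60.424" fill="none" stroke="#ff8800"/>
  <polyline points="65.468,33.096 40.696,20.048" fill="none" stroke="#ff0000"/>
  <polyline points="31.816,59.656 33.252,49.223 38.408,41.273 47.286,35.807 59.885,32.825 76.206,32.327 96.247,34.312" fill="none" stroke="#ff0000"/>
</svg>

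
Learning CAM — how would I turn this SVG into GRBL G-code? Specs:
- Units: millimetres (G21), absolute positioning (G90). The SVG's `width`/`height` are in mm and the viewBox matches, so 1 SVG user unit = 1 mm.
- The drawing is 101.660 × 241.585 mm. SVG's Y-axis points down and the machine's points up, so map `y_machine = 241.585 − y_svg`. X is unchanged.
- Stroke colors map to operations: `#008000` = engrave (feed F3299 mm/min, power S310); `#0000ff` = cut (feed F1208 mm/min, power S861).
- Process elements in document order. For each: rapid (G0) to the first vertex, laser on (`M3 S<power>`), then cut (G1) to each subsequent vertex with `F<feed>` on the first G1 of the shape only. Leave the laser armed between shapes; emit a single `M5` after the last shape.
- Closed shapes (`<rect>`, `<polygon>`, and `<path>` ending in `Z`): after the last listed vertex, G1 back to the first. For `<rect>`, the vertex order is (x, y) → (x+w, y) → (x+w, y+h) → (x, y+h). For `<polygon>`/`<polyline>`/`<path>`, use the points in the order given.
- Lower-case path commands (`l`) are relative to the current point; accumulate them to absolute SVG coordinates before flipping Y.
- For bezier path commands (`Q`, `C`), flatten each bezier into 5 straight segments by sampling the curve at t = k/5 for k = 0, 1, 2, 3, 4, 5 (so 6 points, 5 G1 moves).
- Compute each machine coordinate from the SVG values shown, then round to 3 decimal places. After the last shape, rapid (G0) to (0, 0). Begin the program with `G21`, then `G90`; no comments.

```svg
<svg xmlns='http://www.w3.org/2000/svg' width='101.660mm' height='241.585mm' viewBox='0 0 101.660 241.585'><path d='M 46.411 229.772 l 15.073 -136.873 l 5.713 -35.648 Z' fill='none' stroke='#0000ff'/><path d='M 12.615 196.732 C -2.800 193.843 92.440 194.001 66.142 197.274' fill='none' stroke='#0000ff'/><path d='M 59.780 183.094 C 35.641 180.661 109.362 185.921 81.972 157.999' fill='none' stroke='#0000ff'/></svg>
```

1 u = 1 mm; y_m = 241.585 − y.

[1] `<path>` closed polygon, #0000ff→cut S861 F1208: (46.411,11.813) → (61.484,148.686) → (67.197,184.334) → (46.411,11.813) (closed)

[2] `<path>` cubic bezier, #0000ff→cut S861 F1208: (12.615,44.853) → (14.787,46.220) → (32.371,46.853) → (54.222,46.748) → (69.194,45.902) → (66.142,44.311)

[3] `<path>` cubic bezier, #0000ff→cut S861 F1208: (59.780,58.491) → (55.448,59.355) → (65.052,60.334) → (79.041,63.391) → (87.864,70.488) → (81.972,83.586)

G21
G90
G0 X46.411 Y11.813
M3 S861
G1 X61.484 Y148.686 F1208
G1 X67.197 Y184.334
G1 X46.411 Y11.813
G0 X12.615 Y44.853
M3 S861
G1 X14.787 Y46.220 F1208
G1 X32.371 Y46.853
G1 X54.222 Y46.748
G1 X69.194 Y45.902
G1 X66.142 Y44.311
G0 X59.780 Y58.491
M3 S861
G1 X55.448 Y59.355 F1208
G1 X65.052 Y60.334
G1 X79.041 Y63.391
G1 X87.864 Y70.488
G1 X81.972 Y83.586
M5
G0 X0.000 Y0.000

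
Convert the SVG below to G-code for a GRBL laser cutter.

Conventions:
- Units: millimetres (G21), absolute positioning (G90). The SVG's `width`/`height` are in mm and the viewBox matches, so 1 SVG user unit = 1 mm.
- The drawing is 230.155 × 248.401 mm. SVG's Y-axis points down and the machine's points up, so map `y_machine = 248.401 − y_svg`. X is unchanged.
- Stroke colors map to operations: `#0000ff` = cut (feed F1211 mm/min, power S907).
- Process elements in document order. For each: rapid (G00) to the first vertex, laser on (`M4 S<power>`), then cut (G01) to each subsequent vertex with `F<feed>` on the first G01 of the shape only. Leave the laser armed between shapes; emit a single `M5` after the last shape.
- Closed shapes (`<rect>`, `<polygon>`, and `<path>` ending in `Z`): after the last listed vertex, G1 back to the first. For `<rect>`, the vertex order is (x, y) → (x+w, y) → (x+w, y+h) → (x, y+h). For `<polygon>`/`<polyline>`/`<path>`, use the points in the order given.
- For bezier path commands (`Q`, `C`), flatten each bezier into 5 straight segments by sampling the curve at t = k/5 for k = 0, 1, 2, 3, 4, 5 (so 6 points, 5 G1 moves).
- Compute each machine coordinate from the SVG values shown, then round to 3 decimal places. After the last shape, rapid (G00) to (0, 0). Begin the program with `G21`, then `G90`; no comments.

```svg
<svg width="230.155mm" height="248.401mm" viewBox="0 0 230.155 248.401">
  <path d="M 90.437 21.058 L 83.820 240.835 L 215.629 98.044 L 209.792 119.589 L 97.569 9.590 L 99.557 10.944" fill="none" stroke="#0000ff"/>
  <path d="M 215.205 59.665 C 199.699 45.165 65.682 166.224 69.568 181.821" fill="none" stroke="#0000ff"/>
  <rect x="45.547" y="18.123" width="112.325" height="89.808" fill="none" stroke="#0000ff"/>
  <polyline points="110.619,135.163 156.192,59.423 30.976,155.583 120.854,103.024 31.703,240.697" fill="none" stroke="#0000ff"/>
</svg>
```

viewBox `0 0 230.155 248.401` with mm width/height → 1 unit = 1 mm. Flip: y_m = 248.401 − y_svg.

**Shape 1** — `<path>` open polyline, stroke `#0000ff` → cut (S907, F1211). Machine vertices: (90.437,227.343) → (83.820,7.566) → (215.629,150.357) → (209.792,128.812) → (97.569,238.811) → (99.557,237.457). Open path.

**Shape 2** — `<path>` cubic bezier, stroke `#0000ff` → cut (S907, F1211). Control points (SVG): P0=(215.205,59.665), P1=(199.699,45.165), P2=(65.682,166.224), P3=(69.568,181.821); sampled at t=k/5. Machine vertices: (215.205,188.736) → (193.731,183.097) → (156.123,156.493) → (114.688,120.493) → (81.733,86.665) → (69.568,66.580). Open path.

**Shape 3** — `<rect>` rectangle, stroke `#0000ff` → cut (S907, F1211). Machine vertices: (45.547,230.278) → (157.872,230.278) → (157.872,140.470) → (45.547,140.470) → (45.547,230.278). Closed: final G1 returns to the first vertex.

**Shape 4** — `<polyline>` open polyline, stroke `#0000ff` → cut (S907, F1211). Machine vertices: (110.619,113.238) → (156.192,188.978) → (30.976,92.818) → (120.854,145.377) → (31.703,7.704). Open path.

G21
G90
G00 X90.437 Y227.343
M4 S907
G01 X83.820 Y7.566 F1211
G01 X215.629 Y150.357
G01 X209.792 Y128.812
G01 X97.569 Y238.811
G01 X99.557 Y237.457
G00 X215.205 Y188.736
M4 S907
G01 X193.731 Y183.097 F1211
G01 X156.123 Y156.493
G01 X114.688 Y120.493
G01 X81.733 Y86.665
G01 X69.568 Y66.580
G00 X45.547 Y230.278
M4 S907
G01 X157.872 Y230.278 F1211
G01 X157.872 Y140.470
G01 X45.547 Y140.470
G01 X45.547 Y230.278
G00 X110.619 Y113.238
M4 S907
G01 X156.192 Y188.978 F1211
G01 X30.976 Y92.818
G01 X120.854 Y145.377
G01 X31.703 Y7.704
M5
G00 X0.000 Y0.000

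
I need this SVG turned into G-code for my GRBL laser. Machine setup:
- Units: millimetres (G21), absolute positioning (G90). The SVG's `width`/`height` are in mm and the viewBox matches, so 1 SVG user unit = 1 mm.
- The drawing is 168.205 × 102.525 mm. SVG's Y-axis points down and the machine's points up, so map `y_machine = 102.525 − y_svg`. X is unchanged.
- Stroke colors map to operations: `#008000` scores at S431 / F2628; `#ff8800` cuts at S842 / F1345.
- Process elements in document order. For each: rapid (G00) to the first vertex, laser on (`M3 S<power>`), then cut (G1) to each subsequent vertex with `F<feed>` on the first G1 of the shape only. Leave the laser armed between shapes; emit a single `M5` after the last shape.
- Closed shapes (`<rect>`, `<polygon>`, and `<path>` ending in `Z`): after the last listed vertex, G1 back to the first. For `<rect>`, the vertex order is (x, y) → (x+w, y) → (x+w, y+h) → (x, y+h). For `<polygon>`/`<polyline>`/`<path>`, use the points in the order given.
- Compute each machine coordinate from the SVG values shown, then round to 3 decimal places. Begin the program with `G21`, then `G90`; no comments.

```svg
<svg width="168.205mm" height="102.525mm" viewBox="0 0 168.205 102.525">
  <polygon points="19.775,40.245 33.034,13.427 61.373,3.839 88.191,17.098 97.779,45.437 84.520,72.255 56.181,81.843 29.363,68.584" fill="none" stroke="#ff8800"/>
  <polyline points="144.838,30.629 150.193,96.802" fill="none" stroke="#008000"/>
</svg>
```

viewBox `0 0 168.205 102.525` with mm width/height → 1 unit = 1 mm. Flip: y_m = 102.525 − y_svg.

**Shape 1** — `<polygon>` regular polygon, stroke `#ff8800` → cut (S842, F1345). Machine vertices: (19.775,62.280) → (33.034,89.098) → (61.373,98.686) → (88.191,85.427) → (97.779,57.088) → (84.520,30.270) → (56.181,20.682) → (29.363,33.941) → (19.775,62.280). Closed: final G1 returns to the first vertex.

**Shape 2** — `<polyline>` line segment, stroke `#008000` → score (S431, F2628). Machine vertices: (144.838,71.896) → (150.193,5.723). Open path.

G21
G90
G00 X19.775 Y62.280
M3 S842
G1 X33.034 Y89.098 F1345
G1 X61.373 Y98.686
G1 X88.191 Y85.427
G1 X97.779 Y57.088
G1 X84.520 Y30.270
G1 X56.181 Y20.682
G1 X29.363 Y33.941
G1 X19.775 Y62.280
G00 X144.838 Y71.896
M3 S431
G1 X150.193 Y5.723 F2628
M5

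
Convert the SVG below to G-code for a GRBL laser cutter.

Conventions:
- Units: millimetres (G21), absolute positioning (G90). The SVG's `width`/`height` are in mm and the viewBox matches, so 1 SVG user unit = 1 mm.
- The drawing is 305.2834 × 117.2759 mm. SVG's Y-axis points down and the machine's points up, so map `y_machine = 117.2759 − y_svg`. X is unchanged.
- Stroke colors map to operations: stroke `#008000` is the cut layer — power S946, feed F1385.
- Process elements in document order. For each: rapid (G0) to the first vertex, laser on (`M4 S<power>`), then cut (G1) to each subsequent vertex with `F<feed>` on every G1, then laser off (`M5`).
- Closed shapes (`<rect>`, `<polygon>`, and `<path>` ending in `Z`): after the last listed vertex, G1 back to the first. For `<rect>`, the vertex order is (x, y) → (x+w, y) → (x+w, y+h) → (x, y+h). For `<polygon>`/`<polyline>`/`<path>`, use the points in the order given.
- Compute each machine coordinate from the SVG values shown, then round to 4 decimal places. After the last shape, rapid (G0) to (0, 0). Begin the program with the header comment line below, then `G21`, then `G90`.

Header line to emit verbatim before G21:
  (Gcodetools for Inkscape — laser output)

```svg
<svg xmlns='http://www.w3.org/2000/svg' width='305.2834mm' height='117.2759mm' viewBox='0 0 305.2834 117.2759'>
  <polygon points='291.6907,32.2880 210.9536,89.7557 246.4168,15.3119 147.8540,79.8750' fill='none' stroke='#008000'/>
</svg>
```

(Gcodetools for Inkscape — laser output)
G21
G90
G0 X291.6907 Y84.9879
M4 S946
G1 X210.9536 Y27.5202 F1385
G1 X246.4168 Y101.9640 F1385
G1 X147.8540 Y37.4009 F1385
G1 X291.6907 Y84.9879 F1385
M5
G0 X0.0000 Y0.0000

1 u = 1 mm; y_m = 117.2759 − y.

[1] `<polygon>` closed polygon, #008000→cut S946 F1385: (291.6907,84.9879) → (210.9536,27.5202) → (246.4168,101.9640) → (147.8540,37.4009) → (291.6907,84.9879) (closed)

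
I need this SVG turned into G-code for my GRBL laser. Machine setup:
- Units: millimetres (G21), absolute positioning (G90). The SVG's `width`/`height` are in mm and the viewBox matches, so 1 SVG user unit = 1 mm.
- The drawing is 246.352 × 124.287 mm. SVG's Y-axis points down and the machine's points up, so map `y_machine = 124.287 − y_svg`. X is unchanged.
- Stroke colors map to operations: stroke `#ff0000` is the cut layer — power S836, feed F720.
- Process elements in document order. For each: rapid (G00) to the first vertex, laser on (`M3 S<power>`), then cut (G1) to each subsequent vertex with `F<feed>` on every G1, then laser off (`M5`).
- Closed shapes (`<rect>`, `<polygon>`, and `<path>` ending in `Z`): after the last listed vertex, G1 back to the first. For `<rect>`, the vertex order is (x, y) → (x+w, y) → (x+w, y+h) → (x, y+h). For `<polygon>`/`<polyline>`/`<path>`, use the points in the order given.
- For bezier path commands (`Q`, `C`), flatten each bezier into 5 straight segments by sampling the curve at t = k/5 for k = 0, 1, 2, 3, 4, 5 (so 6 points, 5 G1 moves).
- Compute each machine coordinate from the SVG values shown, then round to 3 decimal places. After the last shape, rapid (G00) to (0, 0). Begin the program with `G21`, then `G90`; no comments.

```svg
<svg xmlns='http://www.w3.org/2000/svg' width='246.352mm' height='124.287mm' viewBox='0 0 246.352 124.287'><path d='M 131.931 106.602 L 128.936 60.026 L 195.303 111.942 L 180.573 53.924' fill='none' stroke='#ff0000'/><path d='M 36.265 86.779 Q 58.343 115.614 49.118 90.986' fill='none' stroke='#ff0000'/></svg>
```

G21
G90
G00 X131.931 Y17.685
M3 S836
G1 X128.936 Y64.261 F720
G1 X195.303 Y12.345 F720
G1 X180.573 Y70.363 F720
M5
G00 X36.265 Y37.508
M3 S836
G1 X43.844 Y28.113 F720
G1 X48.919 Y22.994 F720
G1 X51.490 Y22.153 F720
G1 X51.556 Y25.588 F720
G1 X49.118 Y33.301 F720
M5
G00 X0.000 Y0.000

1 u = 1 mm; y_m = 124.287 − y.

[1] `<path>` open polyline, #ff0000→cut S836 F720: (131.931,17.685) → (128.936,64.261) → (195.303,12.345) → (180.573,70.363)

[2] `<path>` quadratic bezier, #ff0000→cut S836 F720: (36.265,37.508) → (43.844,28.113) → (48.919,22.994) → (51.490,22.153) → (51.556,25.588) → (49.118,33.301)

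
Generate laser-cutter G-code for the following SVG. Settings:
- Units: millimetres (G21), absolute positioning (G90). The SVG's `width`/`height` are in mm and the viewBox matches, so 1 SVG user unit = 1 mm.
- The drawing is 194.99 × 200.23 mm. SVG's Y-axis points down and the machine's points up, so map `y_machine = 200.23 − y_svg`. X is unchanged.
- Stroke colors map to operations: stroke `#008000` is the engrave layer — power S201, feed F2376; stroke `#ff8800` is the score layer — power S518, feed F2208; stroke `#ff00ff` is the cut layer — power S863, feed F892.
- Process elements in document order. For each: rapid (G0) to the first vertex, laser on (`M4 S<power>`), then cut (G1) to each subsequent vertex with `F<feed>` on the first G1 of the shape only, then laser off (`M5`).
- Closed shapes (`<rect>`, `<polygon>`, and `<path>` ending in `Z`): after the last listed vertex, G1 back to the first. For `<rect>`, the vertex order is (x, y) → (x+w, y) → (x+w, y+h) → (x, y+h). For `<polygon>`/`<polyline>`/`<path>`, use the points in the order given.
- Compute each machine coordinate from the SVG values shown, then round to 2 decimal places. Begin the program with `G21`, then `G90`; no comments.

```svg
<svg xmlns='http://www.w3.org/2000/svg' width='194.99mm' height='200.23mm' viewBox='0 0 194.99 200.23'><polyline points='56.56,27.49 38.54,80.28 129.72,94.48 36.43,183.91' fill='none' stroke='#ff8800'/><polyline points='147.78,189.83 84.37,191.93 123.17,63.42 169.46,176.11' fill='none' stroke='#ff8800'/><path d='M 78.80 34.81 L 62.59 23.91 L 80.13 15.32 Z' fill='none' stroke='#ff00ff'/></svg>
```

G21
G90
G0 X56.56 Y172.74
M4 S518
G1 X38.54 Y119.95 F2208
G1 X129.72 Y105.75
G1 X36.43 Y16.32
M5
G0 X147.78 Y10.40
M4 S518
G1 X84.37 Y8.30 F2208
G1 X123.17 Y136.81
G1 X169.46 Y24.12
M5
G0 X78.80 Y165.42
M4 S863
G1 X62.59 Y176.32 F892
G1 X80.13 Y184.91
G1 X78.80 Y165.42
M5

Since the viewBox matches the mm dimensions, user units are millimetres directly. The only transform is the Y-flip y_m = 200.23 − y_svg.

Shape 1 is a open polyline drawn with `<polyline>`. Its stroke #ff8800 means score at S518, F2208. After flipping Y the toolpath is (56.56,172.74) → (38.54,119.95) → (129.72,105.75) → (36.43,16.32).

Shape 2 is a open polyline drawn with `<polyline>`. Its stroke #ff8800 means score at S518, F2208. After flipping Y the toolpath is (147.78,10.40) → (84.37,8.30) → (123.17,136.81) → (169.46,24.12).

Shape 3 is a regular polygon drawn with `<path>`. Its stroke #ff00ff means cut at S863, F892. After flipping Y the toolpath is (78.80,165.42) → (62.59,176.32) → (80.13,184.91) → (78.80,165.42), returning to the start.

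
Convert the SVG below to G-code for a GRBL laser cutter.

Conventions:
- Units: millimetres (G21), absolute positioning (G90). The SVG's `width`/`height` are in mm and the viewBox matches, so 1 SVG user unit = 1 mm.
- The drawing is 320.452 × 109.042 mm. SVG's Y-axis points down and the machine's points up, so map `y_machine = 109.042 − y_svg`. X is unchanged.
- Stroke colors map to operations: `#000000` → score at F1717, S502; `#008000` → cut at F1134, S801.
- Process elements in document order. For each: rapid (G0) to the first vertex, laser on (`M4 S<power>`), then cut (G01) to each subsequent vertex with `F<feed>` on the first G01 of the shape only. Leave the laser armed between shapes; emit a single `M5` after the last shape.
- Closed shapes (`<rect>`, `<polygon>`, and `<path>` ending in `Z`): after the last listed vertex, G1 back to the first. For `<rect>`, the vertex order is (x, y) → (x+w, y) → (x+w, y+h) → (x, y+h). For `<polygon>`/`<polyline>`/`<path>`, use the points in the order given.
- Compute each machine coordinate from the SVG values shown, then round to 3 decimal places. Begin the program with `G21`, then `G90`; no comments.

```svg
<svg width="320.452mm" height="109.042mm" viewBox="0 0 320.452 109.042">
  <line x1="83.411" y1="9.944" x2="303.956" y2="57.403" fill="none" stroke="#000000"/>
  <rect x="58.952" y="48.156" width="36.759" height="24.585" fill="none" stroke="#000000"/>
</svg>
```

Since the viewBox matches the mm dimensions, user units are millimetres directly. The only transform is the Y-flip y_m = 109.042 − y_svg.

Shape 1 is a line segment drawn with `<line>`. Its stroke #000000 means score at S502, F1717. After flipping Y the toolpath is (83.411,99.098) → (303.956,51.639).

Shape 2 is a rectangle drawn with `<rect>`. Its stroke #000000 means score at S502, F1717. After flipping Y the toolpath is (58.952,60.886) → (95.711,60.886) → (95.711,36.301) → (58.952,36.301) → (58.952,60.886), returning to the start.

G21
G90
G0 X83.411 Y99.098
M4 S502
G01 X303.956 Y51.639 F1717
G0 X58.952 Y60.886
M4 S502
G01 X95.711 Y60.886 F1717
G01 X95.711 Y36.301
G01 X58.952 Y36.301
G01 X58.952 Y60.886
M5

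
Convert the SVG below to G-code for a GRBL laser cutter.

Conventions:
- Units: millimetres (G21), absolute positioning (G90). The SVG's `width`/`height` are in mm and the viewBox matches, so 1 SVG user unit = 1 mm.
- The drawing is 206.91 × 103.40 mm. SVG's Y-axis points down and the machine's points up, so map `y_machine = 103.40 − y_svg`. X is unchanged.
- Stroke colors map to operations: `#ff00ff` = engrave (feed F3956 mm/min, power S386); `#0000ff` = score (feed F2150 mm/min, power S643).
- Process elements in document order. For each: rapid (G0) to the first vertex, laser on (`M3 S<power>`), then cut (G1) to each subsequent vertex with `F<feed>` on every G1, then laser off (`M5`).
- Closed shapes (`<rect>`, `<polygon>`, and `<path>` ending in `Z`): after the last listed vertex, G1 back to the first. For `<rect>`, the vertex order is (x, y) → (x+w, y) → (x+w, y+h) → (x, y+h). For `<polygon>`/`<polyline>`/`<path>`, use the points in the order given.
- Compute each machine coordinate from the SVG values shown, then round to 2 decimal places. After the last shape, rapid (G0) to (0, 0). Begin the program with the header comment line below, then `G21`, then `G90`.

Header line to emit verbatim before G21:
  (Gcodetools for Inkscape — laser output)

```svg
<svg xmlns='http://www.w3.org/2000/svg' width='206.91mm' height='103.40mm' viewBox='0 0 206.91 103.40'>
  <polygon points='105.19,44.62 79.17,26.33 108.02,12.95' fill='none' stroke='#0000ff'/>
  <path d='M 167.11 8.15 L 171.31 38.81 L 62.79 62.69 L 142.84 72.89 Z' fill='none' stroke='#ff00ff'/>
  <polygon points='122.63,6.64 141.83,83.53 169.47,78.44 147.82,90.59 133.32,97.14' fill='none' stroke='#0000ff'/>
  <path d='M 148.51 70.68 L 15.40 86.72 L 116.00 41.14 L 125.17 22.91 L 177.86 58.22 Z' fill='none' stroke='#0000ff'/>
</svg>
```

(Gcodetools for Inkscape — laser output)
G21
G90
G0 X105.19 Y58.78
M3 S643
G1 X79.17 Y77.07 F2150
G1 X108.02 Y90.45 F2150
G1 X105.19 Y58.78 F2150
M5
G0 X167.11 Y95.25
M3 S386
G1 X171.31 Y64.59 F3956
G1 X62.79 Y40.71 F3956
G1 X142.84 Y30.51 F3956
G1 X167.11 Y95.25 F3956
M5
G0 X122.63 Y96.76
M3 S643
G1 X141.83 Y19.87 F2150
G1 X169.47 Y24.96 F2150
G1 X147.82 Y12.81 F2150
G1 X133.32 Y6.26 F2150
G1 X122.63 Y96.76 F2150
M5
G0 X148.51 Y32.72
M3 S643
G1 X15.40 Y16.68 F2150
G1 X116.00 Y62.26 F2150
G1 X125.17 Y80.49 F2150
G1 X177.86 Y45.18 F2150
G1 X148.51 Y32.72 F2150
M5
G0 X0.00 Y0.00

Since the viewBox matches the mm dimensions, user units are millimetres directly. The only transform is the Y-flip y_m = 103.40 − y_svg.

Shape 1 is a regular polygon drawn with `<polygon>`. Its stroke #0000ff means score at S643, F2150. After flipping Y the toolpath is (105.19,58.78) → (79.17,77.07) → (108.02,90.45) → (105.19,58.78), returning to the start.

Shape 2 is a closed polygon drawn with `<path>`. Its stroke #ff00ff means engrave at S386, F3956. After flipping Y the toolpath is (167.11,95.25) → (171.31,64.59) → (62.79,40.71) → (142.84,30.51) → (167.11,95.25), returning to the start.

Shape 3 is a closed polygon drawn with `<polygon>`. Its stroke #0000ff means score at S643, F2150. After flipping Y the toolpath is (122.63,96.76) → (141.83,19.87) → (169.47,24.96) → (147.82,12.81) → (133.32,6.26) → (122.63,96.76), returning to the start.

Shape 4 is a closed polygon drawn with `<path>`. Its stroke #0000ff means score at S643, F2150. After flipping Y the toolpath is (148.51,32.72) → (15.40,16.68) → (116.00,62.26) → (125.17,80.49) → (177.86,45.18) → (148.51,32.72), returning to the start.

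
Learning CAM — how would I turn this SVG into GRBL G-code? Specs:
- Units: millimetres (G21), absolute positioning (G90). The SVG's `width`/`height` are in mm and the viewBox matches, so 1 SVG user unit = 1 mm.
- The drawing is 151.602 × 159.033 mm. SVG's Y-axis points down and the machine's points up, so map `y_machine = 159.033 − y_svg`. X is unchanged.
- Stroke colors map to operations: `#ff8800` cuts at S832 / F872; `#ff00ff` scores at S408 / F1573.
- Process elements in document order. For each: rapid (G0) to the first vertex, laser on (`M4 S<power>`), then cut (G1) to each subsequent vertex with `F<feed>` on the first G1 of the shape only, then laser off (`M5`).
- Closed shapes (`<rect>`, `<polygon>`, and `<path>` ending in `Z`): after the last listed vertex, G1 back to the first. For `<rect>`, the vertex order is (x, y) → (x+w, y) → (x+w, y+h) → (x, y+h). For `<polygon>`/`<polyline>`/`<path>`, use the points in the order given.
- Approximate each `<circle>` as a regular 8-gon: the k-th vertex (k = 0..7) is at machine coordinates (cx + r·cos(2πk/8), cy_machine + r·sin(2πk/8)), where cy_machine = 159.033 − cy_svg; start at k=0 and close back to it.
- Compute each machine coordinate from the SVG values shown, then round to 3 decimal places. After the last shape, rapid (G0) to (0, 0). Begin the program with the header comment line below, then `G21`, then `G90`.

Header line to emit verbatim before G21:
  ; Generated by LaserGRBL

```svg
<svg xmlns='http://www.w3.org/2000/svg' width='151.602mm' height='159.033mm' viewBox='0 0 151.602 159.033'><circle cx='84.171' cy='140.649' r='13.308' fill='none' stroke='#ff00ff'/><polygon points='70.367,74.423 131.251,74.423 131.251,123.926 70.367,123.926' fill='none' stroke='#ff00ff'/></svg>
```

; Generated by LaserGRBL
G21
G90
G0 X97.479 Y18.384
M4 S408
G1 X93.581 Y27.794 F1573
G1 X84.171 Y31.692
G1 X74.761 Y27.794
G1 X70.863 Y18.384
G1 X74.761 Y8.974
G1 X84.171 Y5.076
G1 X93.581 Y8.974
G1 X97.479 Y18.384
M5
G0 X70.367 Y84.610
M4 S408
G1 X131.251 Y84.610 F1573
G1 X131.251 Y35.107
G1 X70.367 Y35.107
G1 X70.367 Y84.610
M5
G0 X0.000 Y0.000

1 u = 1 mm; y_m = 159.033 − y.

[1] `<circle>` circle, #ff00ff→score S408 F1573: (97.479,18.384) → (93.581,27.794) → (84.171,31.692) → (74.761,27.794) → (70.863,18.384) → (74.761,8.974) → (84.171,5.076) → (93.581,8.974) → (97.479,18.384) (closed)

[2] `<polygon>` rectangle, #ff00ff→score S408 F1573: (70.367,84.610) → (131.251,84.610) → (131.251,35.107) → (70.367,35.107) → (70.367,84.610) (closed)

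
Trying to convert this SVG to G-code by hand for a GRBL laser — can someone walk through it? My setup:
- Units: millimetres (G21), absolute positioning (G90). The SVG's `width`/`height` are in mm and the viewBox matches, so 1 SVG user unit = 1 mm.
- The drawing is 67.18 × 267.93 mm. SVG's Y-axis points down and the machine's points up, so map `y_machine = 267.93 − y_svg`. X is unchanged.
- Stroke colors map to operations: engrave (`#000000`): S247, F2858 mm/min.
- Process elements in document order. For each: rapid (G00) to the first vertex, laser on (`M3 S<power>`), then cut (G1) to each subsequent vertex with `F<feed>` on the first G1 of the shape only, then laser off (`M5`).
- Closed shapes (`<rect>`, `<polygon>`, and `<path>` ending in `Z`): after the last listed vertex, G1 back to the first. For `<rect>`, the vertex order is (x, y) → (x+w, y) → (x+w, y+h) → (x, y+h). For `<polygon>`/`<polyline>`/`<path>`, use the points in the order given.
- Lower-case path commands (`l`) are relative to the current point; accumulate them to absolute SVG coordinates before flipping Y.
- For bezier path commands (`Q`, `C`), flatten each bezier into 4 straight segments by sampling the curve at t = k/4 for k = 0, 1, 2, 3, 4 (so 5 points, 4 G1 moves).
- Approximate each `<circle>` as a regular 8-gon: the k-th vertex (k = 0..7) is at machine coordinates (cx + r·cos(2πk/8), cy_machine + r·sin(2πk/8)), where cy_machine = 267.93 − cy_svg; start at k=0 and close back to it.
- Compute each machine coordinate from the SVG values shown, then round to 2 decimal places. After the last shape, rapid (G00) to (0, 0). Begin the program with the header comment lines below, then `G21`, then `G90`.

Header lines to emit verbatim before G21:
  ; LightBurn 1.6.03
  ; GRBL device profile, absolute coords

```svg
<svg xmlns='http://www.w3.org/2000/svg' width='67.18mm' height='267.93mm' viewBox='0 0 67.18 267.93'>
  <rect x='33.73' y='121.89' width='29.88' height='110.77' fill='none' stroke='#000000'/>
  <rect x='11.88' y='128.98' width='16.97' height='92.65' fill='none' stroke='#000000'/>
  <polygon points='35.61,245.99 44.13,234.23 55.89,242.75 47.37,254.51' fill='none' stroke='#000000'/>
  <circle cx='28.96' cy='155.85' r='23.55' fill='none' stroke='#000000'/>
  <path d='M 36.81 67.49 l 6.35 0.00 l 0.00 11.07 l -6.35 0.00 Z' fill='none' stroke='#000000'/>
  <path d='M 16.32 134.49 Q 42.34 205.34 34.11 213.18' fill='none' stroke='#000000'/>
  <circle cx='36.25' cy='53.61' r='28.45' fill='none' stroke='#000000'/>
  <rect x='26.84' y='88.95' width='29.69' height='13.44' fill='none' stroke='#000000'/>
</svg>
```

; LightBurn 1.6.03
; GRBL device profile, absolute coords
G21
G90
G00 X33.73 Y146.04
M3 S247
G1 X63.61 Y146.04 F2858
G1 X63.61 Y35.27
G1 X33.73 Y35.27
G1 X33.73 Y146.04
M5
G00 X11.88 Y138.95
M3 S247
G1 X28.85 Y138.95 F2858
G1 X28.85 Y46.30
G1 X11.88 Y46.30
G1 X11.88 Y138.95
M5
G00 X35.61 Y21.94
M3 S247
G1 X44.13 Y33.70 F2858
G1 X55.89 Y25.18
G1 X47.37 Y13.42
G1 X35.61 Y21.94
M5
G00 X52.51 Y112.08
M3 S247
G1 X45.61 Y128.73 F2858
G1 X28.96 Y135.63
G1 X12.31 Y128.73
G1 X5.41 Y112.08
G1 X12.31 Y95.43
G1 X28.96 Y88.53
G1 X45.61 Y95.43
G1 X52.51 Y112.08
M5
G00 X36.81 Y200.44
M3 S247
G1 X43.16 Y200.44 F2858
G1 X43.16 Y189.37
G1 X36.81 Y189.37
G1 X36.81 Y200.44
M5
G00 X16.32 Y133.44
M3 S247
G1 X27.19 Y101.95 F2858
G1 X33.78 Y78.34
G1 X36.08 Y62.61
G1 X34.11 Y54.75
M5
G00 X64.70 Y214.32
M3 S247
G1 X56.37 Y234.44 F2858
G1 X36.25 Y242.77
G1 X16.13 Y234.44
G1 X7.80 Y214.32
G1 X16.13 Y194.20
G1 X36.25 Y185.87
G1 X56.37 Y194.20
G1 X64.70 Y214.32
M5
G00 X26.84 Y178.98
M3 S247
G1 X56.53 Y178.98 F2858
G1 X56.53 Y165.54
G1 X26.84 Y165.54
G1 X26.84 Y178.98
M5
G00 X0.00 Y0.00

1 u = 1 mm; y_m = 267.93 − y.

[1] `<rect>` rectangle, #000000→engrave S247 F2858: (33.73,146.04) → (63.61,146.04) → (63.61,35.27) → (33.73,35.27) → (33.73,146.04) (closed)

[2] `<rect>` rectangle, #000000→engrave S247 F2858: (11.88,138.95) → (28.85,138.95) → (28.85,46.30) → (11.88,46.30) → (11.88,138.95) (closed)

[3] `<polygon>` regular polygon, #000000→engrave S247 F2858: (35.61,21.94) → (44.13,33.70) → (55.89,25.18) → (47.37,13.42) → (35.61,21.94) (closed)

[4] `<circle>` circle, #000000→engrave S247 F2858: (52.51,112.08) → (45.61,128.73) → (28.96,135.63) → (12.31,128.73) → (5.41,112.08) → (12.31,95.43) → (28.96,88.53) → (45.61,95.43) → (52.51,112.08) (closed)

[5] `<path>` rectangle, #000000→engrave S247 F2858: (36.81,200.44) → (43.16,200.44) → (43.16,189.37) → (36.81,189.37) → (36.81,200.44) (closed)

[6] `<path>` quadratic bezier, #000000→engrave S247 F2858: (16.32,133.44) → (27.19,101.95) → (33.78,78.34) → (36.08,62.61) → (34.11,54.75)

[7] `<circle>` circle, #000000→engrave S247 F2858: (64.70,214.32) → (56.37,234.44) → (36.25,242.77) → (16.13,234.44) → (7.80,214.32) → (16.13,194.20) → (36.25,185.87) → (56.37,194.20) → (64.70,214.32) (closed)

[8] `<rect>` rectangle, #000000→engrave S247 F2858: (26.84,178.98) → (56.53,178.98) → (56.53,165.54) → (26.84,165.54) → (26.84,178.98) (closed)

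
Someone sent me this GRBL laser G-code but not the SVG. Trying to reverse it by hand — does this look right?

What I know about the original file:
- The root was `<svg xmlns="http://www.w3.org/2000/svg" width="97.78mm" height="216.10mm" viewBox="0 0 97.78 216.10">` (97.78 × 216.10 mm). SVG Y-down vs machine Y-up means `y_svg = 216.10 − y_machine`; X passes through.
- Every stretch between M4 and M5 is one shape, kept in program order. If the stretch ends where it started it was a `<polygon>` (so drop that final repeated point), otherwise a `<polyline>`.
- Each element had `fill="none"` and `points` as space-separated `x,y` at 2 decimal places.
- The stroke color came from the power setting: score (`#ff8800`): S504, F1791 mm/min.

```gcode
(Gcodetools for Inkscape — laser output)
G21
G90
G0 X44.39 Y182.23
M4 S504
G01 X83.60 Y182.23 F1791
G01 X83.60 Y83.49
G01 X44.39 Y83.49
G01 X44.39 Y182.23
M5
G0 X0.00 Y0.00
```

<svg xmlns="http://www.w3.org/2000/svg" width="97.78mm" height="216.10mm" viewBox="0 0 97.78 216.10">
  <polygon points="44.39,33.87 83.60,33.87 83.60,132.61 44.39,132.61" fill="none" stroke="#ff8800"/>
</svg>

Each laser-on run becomes one SVG element. Flip Y back into SVG space with y_svg = 216.10 − y_machine. Every run uses S504, so all elements get stroke `#ff8800` (score).

Run 1: The run returns to its start, so emit a `<polygon>` with points (Y-flipped): 44.39,33.87 83.60,33.87 83.60,132.61 44.39,132.61.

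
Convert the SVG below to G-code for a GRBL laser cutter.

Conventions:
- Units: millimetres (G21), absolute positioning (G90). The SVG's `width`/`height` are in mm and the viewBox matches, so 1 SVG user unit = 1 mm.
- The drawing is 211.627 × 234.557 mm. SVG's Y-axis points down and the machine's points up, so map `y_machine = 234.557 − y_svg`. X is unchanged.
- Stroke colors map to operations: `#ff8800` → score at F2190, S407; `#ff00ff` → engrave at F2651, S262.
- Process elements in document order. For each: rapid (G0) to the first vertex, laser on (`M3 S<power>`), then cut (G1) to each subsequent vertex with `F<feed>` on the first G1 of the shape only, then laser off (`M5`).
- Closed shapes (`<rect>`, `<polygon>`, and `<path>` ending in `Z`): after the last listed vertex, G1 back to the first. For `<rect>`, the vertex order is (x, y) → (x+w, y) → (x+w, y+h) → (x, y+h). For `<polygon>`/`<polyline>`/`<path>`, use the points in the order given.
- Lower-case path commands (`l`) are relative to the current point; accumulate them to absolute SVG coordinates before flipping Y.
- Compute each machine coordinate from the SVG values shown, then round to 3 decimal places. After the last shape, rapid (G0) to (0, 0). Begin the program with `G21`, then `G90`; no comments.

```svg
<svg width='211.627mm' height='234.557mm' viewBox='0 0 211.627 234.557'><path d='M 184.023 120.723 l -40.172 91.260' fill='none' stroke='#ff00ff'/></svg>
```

Since the viewBox matches the mm dimensions, user units are millimetres directly. The only transform is the Y-flip y_m = 234.557 − y_svg.

Shape 1 is a line segment drawn with `<path>`. Its stroke #ff00ff means engrave at S262, F2651. After flipping Y the toolpath is (184.023,113.834) → (143.851,22.574).

G21
G90
G0 X184.023 Y113.834
M3 S262
G1 X143.851 Y22.574 F2651
M5
G0 X0.000 Y0.000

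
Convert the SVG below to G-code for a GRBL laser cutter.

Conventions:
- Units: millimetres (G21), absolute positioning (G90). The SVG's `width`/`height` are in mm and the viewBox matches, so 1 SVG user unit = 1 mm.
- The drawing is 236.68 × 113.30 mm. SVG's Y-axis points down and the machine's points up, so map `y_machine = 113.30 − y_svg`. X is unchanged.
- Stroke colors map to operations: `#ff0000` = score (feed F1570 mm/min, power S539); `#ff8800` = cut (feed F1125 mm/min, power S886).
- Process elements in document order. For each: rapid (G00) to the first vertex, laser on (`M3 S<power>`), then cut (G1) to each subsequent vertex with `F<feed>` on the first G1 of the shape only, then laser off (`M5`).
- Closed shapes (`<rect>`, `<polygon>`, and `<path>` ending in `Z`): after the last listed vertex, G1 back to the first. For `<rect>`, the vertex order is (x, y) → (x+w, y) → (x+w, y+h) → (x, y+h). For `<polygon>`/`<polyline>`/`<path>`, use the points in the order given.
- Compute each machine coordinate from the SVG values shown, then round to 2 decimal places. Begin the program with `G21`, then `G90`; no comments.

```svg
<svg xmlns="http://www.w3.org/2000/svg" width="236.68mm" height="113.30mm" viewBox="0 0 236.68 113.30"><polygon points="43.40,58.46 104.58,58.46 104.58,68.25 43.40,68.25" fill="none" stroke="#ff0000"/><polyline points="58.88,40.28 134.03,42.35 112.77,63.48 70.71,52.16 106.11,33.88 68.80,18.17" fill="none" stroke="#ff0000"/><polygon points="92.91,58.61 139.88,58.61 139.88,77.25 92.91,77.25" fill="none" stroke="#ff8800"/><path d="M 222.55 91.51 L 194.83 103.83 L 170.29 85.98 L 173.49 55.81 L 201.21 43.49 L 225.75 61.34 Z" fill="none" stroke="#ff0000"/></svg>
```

1 u = 1 mm; y_m = 113.30 − y.

[1] `<polygon>` rectangle, #ff0000→score S539 F1570: (43.40,54.84) → (104.58,54.84) → (104.58,45.05) → (43.40,45.05) → (43.40,54.84) (closed)

[2] `<polyline>` open polyline, #ff0000→score S539 F1570: (58.88,73.02) → (134.03,70.95) → (112.77,49.82) → (70.71,61.14) → (106.11,79.42) → (68.80,95.13)

[3] `<polygon>` rectangle, #ff8800→cut S886 F1125: (92.91,54.69) → (139.88,54.69) → (139.88,36.05) → (92.91,36.05) → (92.91,54.69) (closed)

[4] `<path>` regular polygon, #ff0000→score S539 F1570: (222.55,21.79) → (194.83,9.47) → (170.29,27.32) → (173.49,57.49) → (201.21,69.81) → (225.75,51.96) → (222.55,21.79) (closed)

G21
G90
G00 X43.40 Y54.84
M3 S539
G1 X104.58 Y54.84 F1570
G1 X104.58 Y45.05
G1 X43.40 Y45.05
G1 X43.40 Y54.84
M5
G00 X58.88 Y73.02
M3 S539
G1 X134.03 Y70.95 F1570
G1 X112.77 Y49.82
G1 X70.71 Y61.14
G1 X106.11 Y79.42
G1 X68.80 Y95.13
M5
G00 X92.91 Y54.69
M3 S886
G1 X139.88 Y54.69 F1125
G1 X139.88 Y36.05
G1 X92.91 Y36.05
G1 X92.91 Y54.69
M5
G00 X222.55 Y21.79
M3 S539
G1 X194.83 Y9.47 F1570
G1 X170.29 Y27.32
G1 X173.49 Y57.49
G1 X201.21 Y69.81
G1 X225.75 Y51.96
G1 X222.55 Y21.79
M5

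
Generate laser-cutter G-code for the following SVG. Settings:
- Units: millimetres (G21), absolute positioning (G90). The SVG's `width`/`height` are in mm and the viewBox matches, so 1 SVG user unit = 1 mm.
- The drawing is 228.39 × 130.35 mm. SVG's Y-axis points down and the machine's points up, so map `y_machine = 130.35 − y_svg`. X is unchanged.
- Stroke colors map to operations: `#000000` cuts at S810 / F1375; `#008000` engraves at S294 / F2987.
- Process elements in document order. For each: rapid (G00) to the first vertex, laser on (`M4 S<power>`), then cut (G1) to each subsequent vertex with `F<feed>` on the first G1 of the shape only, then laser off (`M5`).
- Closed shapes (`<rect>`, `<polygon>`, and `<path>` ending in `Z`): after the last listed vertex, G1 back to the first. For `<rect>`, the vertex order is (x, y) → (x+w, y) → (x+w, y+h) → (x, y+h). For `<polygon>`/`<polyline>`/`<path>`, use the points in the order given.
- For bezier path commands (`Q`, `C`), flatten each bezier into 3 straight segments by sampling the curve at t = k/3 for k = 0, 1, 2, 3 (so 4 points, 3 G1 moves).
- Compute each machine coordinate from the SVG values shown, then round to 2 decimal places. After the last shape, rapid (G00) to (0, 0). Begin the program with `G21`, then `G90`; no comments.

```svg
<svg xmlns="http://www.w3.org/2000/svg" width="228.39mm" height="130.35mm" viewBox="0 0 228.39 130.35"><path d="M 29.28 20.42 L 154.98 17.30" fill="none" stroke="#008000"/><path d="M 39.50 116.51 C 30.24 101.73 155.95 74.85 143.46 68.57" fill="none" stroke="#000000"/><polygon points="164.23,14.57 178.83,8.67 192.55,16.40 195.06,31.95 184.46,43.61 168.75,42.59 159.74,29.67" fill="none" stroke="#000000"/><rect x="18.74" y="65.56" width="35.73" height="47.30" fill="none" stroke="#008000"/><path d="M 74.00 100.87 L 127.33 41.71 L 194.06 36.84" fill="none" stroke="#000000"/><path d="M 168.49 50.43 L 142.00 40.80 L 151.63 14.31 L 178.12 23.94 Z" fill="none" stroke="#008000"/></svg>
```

G21
G90
G00 X29.28 Y109.93
M4 S294
G1 X154.98 Y113.05 F2987
M5
G00 X39.50 Y13.84
M4 S810
G1 X65.11 Y31.44 F1375
G1 X120.00 Y49.84
G1 X143.46 Y61.78
M5
G00 X164.23 Y115.78
M4 S810
G1 X178.83 Y121.68 F1375
G1 X192.55 Y113.95
G1 X195.06 Y98.40
G1 X184.46 Y86.74
G1 X168.75 Y87.76
G1 X159.74 Y100.68
G1 X164.23 Y115.78
M5
G00 X18.74 Y64.79
M4 S294
G1 X54.47 Y64.79 F2987
G1 X54.47 Y17.49
G1 X18.74 Y17.49
G1 X18.74 Y64.79
M5
G00 X74.00 Y29.48
M4 S810
G1 X127.33 Y88.64 F1375
G1 X194.06 Y93.51
M5
G00 X168.49 Y79.92
M4 S294
G1 X142.00 Y89.55 F2987
G1 X151.63 Y116.04
G1 X178.12 Y106.41
G1 X168.49 Y79.92
M5
G00 X0.00 Y0.00

1 u = 1 mm; y_m = 130.35 − y.

[1] `<path>` line segment, #008000→engrave S294 F2987: (29.28,109.93) → (154.98,113.05)

[2] `<path>` cubic bezier, #000000→cut S810 F1375: (39.50,13.84) → (65.11,31.44) → (120.00,49.84) → (143.46,61.78)

[3] `<polygon>` regular polygon, #000000→cut S810 F1375: (164.23,115.78) → (178.83,121.68) → (192.55,113.95) → (195.06,98.40) → (184.46,86.74) → (168.75,87.76) → (159.74,100.68) → (164.23,115.78) (closed)

[4] `<rect>` rectangle, #008000→engrave S294 F2987: (18.74,64.79) → (54.47,64.79) → (54.47,17.49) → (18.74,17.49) → (18.74,64.79) (closed)

[5] `<path>` open polyline, #000000→cut S810 F1375: (74.00,29.48) → (127.33,88.64) → (194.06,93.51)

[6] `<path>` regular polygon, #008000→engrave S294 F2987: (168.49,79.92) → (142.00,89.55) → (151.63,116.04) → (178.12,106.41) → (168.49,79.92) (closed)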